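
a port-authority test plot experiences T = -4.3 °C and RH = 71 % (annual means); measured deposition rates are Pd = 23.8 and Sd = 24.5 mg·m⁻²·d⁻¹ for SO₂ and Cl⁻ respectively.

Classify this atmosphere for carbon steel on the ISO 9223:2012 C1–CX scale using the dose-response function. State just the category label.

carbon steel: T≤10 °C ⇒ hinge +0.150·(-4.3−10) = -2.1450
  Pd branch = 1.77·Pd^0.52·e^(0.02·RH+f) = 4.456 μm/a
  Sd branch = 0.102·Sd^0.62·e^(0.033·RH+0.04·T) = 6.497 μm/a
  r_corr = 4.456 + 6.497 = 10.95 μm/a
11 μm/a falls in (1.3, 25] for carbon steel → category C2

C2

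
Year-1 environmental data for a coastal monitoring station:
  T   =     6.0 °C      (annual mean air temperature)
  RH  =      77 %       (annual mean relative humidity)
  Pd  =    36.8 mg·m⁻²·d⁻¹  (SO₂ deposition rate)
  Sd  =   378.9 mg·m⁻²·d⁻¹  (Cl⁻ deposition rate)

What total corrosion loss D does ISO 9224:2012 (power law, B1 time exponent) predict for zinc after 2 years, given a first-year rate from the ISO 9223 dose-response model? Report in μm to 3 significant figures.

D(2) = 6.08 μm

zinc: T≤10 °C ⇒ hinge +0.038·(6.0−10) = -0.1520
  Pd branch = 0.0129·Pd^0.44·e^(0.046·RH+f) = 1.87 μm/a
  Sd branch = 0.0175·Sd^0.57·e^(0.008·RH+0.085·T) = 1.592 μm/a
  sum: 1.87 + 1.592 → r_corr = 3.461 μm/a
Power-law: D(2) = r_corr · 2^0.813
  D(2) = 3.461 × 2^0.813 = 3.461 × 1.757 = 6.081 μm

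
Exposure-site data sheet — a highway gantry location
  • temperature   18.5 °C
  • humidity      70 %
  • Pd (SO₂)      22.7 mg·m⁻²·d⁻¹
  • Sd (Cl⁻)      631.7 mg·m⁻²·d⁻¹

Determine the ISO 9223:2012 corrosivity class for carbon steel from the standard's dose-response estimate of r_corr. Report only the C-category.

C5

carbon steel: T>10 °C ⇒ hinge -0.054·(18.5−10) = -0.4590
  Pd branch = 1.77·Pd^0.52·e^(0.02·RH+f) = 23 μm/a
  Cl⁻ term: 0.102·631.7^0.62·exp(0.033·70+0.04·18.5) = 117.4
  sum: 23 + 117.4 → r_corr = 140.4 μm/a
ISO 9223 Table 2 (carbon steel): 80 < 140 ≤ 200 μm/a ⇒ C5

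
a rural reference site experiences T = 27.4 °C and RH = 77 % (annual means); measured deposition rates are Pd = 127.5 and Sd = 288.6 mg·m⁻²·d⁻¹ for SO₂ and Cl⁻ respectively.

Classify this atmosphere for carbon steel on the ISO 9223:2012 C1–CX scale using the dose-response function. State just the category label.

C5

carbon steel: f(T) = -0.054·(T−10) [T>10 °C] = -0.9396
  sulphur-dioxide contribution → 40.14 μm/a
  chloride contribution → 129.9 μm/a
  ⇒ r_corr(carbon steel) = 170 μm/a
Category bounds: 80…200 μm/a bracket r_corr ⇒ C5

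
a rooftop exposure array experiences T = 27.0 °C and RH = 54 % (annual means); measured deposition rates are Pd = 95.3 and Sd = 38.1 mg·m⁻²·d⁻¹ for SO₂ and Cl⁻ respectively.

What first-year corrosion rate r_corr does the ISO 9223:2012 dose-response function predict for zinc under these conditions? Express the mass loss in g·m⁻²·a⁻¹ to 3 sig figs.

r_corr = 17.7 g·m⁻²·a⁻¹

zinc: f(T) = -0.071·(T−10) [T>10 °C] = -1.2070
  sulphur-dioxide contribution → 0.3435 μm/a
  chloride contribution → 2.131 μm/a
  ⇒ r_corr(zinc) = 2.474 μm/a
Convert to mass loss: 2.474 μm/a × 7.14 g/cm³ = 17.66 g·m⁻²·a⁻¹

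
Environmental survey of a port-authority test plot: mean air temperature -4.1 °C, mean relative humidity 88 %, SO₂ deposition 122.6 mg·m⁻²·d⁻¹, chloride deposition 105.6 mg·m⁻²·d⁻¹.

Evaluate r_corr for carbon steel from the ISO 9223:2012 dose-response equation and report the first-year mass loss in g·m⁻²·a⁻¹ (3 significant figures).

r_corr = 342 g·m⁻²·a⁻¹

carbon steel: temperature factor f = +0.150·(-14.1) = -2.1150
  sulphur-dioxide contribution → 15.13 μm/a
  chloride contribution → 28.39 μm/a
  total first-year rate 43.52 μm/a
Convert to mass loss: 43.52 μm/a × 7.85 g/cm³ = 341.7 g·m⁻²·a⁻¹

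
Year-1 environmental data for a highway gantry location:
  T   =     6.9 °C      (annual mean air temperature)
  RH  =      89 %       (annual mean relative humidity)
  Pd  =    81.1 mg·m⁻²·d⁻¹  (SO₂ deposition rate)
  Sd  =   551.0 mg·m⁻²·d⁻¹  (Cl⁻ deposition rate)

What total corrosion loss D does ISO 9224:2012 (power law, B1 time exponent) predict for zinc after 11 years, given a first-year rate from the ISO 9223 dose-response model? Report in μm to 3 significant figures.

D(11) = 49.9 μm

zinc: f(T) = +0.038·(T−10) [T≤10 °C] = -0.1178
  SO₂ term: 0.0129·81.1^0.44·exp(0.046·89-0.1178) = 4.758
  Cl⁻ term: 0.0175·551.0^0.57·exp(0.008·89+0.085·6.9) = 2.341
  sum: 4.758 + 2.341 → r_corr = 7.099 μm/a
Long-term exponent b (ISO 9224 Table 2, B1) = 0.813
  D(11) = 7.099 × 11^0.813 = 7.099 × 7.025 = 49.87 μm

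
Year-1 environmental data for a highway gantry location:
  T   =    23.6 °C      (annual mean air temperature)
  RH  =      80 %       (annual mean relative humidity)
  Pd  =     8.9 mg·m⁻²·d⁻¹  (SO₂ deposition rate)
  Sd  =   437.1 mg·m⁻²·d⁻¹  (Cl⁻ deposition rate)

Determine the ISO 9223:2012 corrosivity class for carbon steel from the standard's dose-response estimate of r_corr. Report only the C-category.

C5

carbon steel: temperature factor f = -0.054·(13.6) = -0.7344
  SO₂ term: 1.77·8.9^0.52·exp(0.02·80-0.7344) = 13.11
  Cl⁻ term: 0.102·437.1^0.62·exp(0.033·80+0.04·23.6) = 159.3
  r_corr = 13.11 + 159.3 = 172.4 μm/a
172 μm/a falls in (80, 200] for carbon steel → category C5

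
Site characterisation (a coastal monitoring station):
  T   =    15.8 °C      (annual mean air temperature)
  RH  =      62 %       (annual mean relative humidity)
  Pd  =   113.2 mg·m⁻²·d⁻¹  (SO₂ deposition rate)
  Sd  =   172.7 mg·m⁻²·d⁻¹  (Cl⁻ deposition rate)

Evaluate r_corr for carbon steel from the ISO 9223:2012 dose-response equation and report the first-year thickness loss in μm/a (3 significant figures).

r_corr = 88.5 μm/a

carbon steel: T>10 °C ⇒ hinge -0.054·(15.8−10) = -0.3132
  Pd branch = 1.77·Pd^0.52·e^(0.02·RH+f) = 52.3 μm/a
  Sd branch = 0.102·Sd^0.62·e^(0.033·RH+0.04·T) = 36.2 μm/a
  sum: 52.3 + 36.2 → r_corr = 88.5 μm/a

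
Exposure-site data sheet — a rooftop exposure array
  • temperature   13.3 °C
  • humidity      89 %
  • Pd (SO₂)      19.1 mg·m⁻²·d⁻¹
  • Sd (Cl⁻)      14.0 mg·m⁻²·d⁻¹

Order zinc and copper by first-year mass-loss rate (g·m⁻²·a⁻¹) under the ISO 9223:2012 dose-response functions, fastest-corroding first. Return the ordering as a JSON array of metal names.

zinc: f(T) = -0.071·(T−10) [T>10 °C] = -0.2343
  sulphur-dioxide contribution → 2.241 μm/a
  chloride contribution → 0.4972 μm/a
  total first-year rate 2.738 μm/a
  mass loss = 2.738 μm/a × 7.14 g/cm³ = 19.55 g·m⁻²·a⁻¹
copper: f(T) = -0.080·(T−10) [T>10 °C] = -0.2640
  sulphur-dioxide contribution → 1.672 μm/a
  chloride contribution → 0.9878 μm/a
  ⇒ r_corr(copper) = 2.66 μm/a
  mass loss = 2.66 μm/a × 8.96 g/cm³ = 23.83 g·m⁻²·a⁻¹
Ordering by g·m⁻²·a⁻¹: copper (23.8) > zinc (19.6)

["copper", "zinc"]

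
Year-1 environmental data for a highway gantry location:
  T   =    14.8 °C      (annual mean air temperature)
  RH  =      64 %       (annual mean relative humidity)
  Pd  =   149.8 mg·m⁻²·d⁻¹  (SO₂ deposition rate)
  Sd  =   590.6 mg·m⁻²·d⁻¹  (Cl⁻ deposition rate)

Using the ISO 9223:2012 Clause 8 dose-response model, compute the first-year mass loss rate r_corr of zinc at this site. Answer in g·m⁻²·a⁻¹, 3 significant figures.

r_corr = 39.1 g·m⁻²·a⁻¹

zinc: f(T) = -0.071·(T−10) [T>10 °C] = -0.3408
  sulphur-dioxide contribution → 1.579 μm/a
  chloride contribution → 3.903 μm/a
  total first-year rate 5.482 μm/a
Convert to mass loss: 5.482 μm/a × 7.14 g/cm³ = 39.14 g·m⁻²·a⁻¹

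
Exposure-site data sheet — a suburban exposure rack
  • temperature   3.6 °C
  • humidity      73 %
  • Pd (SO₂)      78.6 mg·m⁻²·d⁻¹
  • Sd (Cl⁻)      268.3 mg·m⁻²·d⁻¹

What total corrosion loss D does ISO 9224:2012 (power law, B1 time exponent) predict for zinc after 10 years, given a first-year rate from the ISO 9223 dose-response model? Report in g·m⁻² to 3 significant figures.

zinc: f(T) = +0.038·(T−10) [T≤10 °C] = -0.2432
  SO₂ term: 0.0129·78.6^0.44·exp(0.046·73-0.2432) = 1.983
  Sd branch = 0.0175·Sd^0.57·e^(0.008·RH+0.085·T) = 1.032 μm/a
  r_corr = 1.983 + 1.032 = 3.015 μm/a
Power-law: D(10) = r_corr · 10^0.813
  D(10) = 3.015 × 10^0.813 = 3.015 × 6.501 = 19.6 μm
  Mass loss = 19.6 μm × 7.14 g/cm³ = 140 g·m⁻²

D(10) = 140 g·m⁻²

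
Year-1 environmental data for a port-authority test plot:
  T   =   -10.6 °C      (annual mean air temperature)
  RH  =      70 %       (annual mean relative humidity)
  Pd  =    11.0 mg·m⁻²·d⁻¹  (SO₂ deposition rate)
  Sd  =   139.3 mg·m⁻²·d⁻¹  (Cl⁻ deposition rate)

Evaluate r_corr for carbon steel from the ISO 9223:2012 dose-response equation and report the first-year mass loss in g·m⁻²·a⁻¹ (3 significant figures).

carbon steel: T≤10 °C ⇒ hinge +0.150·(-10.6−10) = -3.0900
  Pd branch = 1.77·Pd^0.52·e^(0.02·RH+f) = 1.136 μm/a
  Cl⁻ term: 0.102·139.3^0.62·exp(0.033·70+0.04·-10.6) = 14.35
  sum: 1.136 + 14.35 → r_corr = 15.49 μm/a
Convert to mass loss: 15.49 μm/a × 7.85 g/cm³ = 121.6 g·m⁻²·a⁻¹

r_corr = 122 g·m⁻²·a⁻¹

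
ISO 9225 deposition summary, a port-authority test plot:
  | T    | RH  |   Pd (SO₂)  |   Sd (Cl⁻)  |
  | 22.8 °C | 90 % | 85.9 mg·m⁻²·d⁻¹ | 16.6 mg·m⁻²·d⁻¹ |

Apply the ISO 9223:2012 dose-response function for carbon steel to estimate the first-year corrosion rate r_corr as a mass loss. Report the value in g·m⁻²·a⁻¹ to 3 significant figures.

r_corr = 648 g·m⁻²·a⁻¹

carbon steel: temperature factor f = -0.054·(12.8) = -0.6912
  SO₂ term: 1.77·85.9^0.52·exp(0.02·90-0.6912) = 54.35
  Sd branch = 0.102·Sd^0.62·e^(0.033·RH+0.04·T) = 28.25 μm/a
  sum: 54.35 + 28.25 → r_corr = 82.6 μm/a
Convert to mass loss: 82.6 μm/a × 7.85 g/cm³ = 648.4 g·m⁻²·a⁻¹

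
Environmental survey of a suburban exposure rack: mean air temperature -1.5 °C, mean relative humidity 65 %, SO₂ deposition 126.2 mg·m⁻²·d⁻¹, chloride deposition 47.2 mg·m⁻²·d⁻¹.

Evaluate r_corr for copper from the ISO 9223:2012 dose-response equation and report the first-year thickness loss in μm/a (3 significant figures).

copper: f(T) = +0.126·(T−10) [T≤10 °C] = -1.4490
  sulphur-dioxide contribution → 0.2027 μm/a
  chloride contribution → 0.2799 μm/a
  ⇒ r_corr(copper) = 0.4826 μm/a

r_corr = 0.483 μm/a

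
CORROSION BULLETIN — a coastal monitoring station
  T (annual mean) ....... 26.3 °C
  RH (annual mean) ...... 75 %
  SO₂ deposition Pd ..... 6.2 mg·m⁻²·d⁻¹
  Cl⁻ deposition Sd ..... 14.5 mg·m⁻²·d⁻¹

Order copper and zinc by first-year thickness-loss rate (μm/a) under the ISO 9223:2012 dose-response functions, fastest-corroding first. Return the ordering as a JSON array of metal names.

["zinc", "copper"]

copper: T>10 °C ⇒ hinge -0.080·(26.3−10) = -1.3040
  SO₂ term: 0.0053·6.2^0.26·exp(0.059·75-1.3040) = 0.1931
  Cl⁻ term: 0.01025·14.5^0.27·exp(0.036·75+0.049·26.3) = 1.139
  r_corr = 0.1931 + 1.139 = 1.332 μm/a
zinc: f(T) = -0.071·(T−10) [T>10 °C] = -1.1573
  Pd branch = 0.0129·Pd^0.44·e^(0.046·RH+f) = 0.2851 μm/a
  Sd branch = 0.0175·Sd^0.57·e^(0.008·RH+0.085·T) = 1.369 μm/a
  sum: 0.2851 + 1.369 → r_corr = 1.654 μm/a
Ordering by μm/a: zinc (1.65) > copper (1.33)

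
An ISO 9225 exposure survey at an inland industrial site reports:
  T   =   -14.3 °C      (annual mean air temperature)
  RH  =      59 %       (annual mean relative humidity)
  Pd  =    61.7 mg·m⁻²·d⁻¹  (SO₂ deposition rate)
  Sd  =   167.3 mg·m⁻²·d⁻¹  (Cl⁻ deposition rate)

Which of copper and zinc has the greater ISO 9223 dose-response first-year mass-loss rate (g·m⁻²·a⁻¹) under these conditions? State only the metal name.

copper: temperature factor f = +0.126·(-24.3) = -3.0618
  Pd branch = 0.0053·Pd^0.26·e^(0.059·RH+f) = 0.02354 μm/a
  Sd branch = 0.01025·Sd^0.27·e^(0.036·RH+0.049·T) = 0.1695 μm/a
  sum: 0.02354 + 0.1695 → r_corr = 0.1931 μm/a
  mass loss = 0.1931 μm/a × 8.96 g/cm³ = 1.73 g·m⁻²·a⁻¹
zinc: temperature factor f = +0.038·(-24.3) = -0.9234
  Pd branch = 0.0129·Pd^0.44·e^(0.046·RH+f) = 0.4742 μm/a
  Sd branch = 0.0175·Sd^0.57·e^(0.008·RH+0.085·T) = 0.154 μm/a
  sum: 0.4742 + 0.154 → r_corr = 0.6282 μm/a
  mass loss = 0.6282 μm/a × 7.14 g/cm³ = 4.485 g·m⁻²·a⁻¹
Ordering by g·m⁻²·a⁻¹: zinc (4.49) > copper (1.73)

zinc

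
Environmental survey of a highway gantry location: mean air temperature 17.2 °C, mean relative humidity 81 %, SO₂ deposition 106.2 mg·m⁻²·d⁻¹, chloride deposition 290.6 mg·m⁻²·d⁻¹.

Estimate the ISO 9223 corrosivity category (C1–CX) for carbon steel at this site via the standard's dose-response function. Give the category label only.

C5

carbon steel: temperature factor f = -0.054·(7.2) = -0.3888
  SO₂ term: 1.77·106.2^0.52·exp(0.02·81-0.3888) = 68.59
  Cl⁻ term: 0.102·290.6^0.62·exp(0.033·81+0.04·17.2) = 98.97
  r_corr = 68.59 + 98.97 = 167.6 μm/a
Category bounds: 80…200 μm/a bracket r_corr ⇒ C5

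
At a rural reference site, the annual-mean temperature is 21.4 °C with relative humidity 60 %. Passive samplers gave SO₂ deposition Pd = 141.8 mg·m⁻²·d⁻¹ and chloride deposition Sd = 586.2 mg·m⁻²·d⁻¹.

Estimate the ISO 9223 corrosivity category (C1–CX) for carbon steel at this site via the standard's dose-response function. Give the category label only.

C5

carbon steel: temperature factor f = -0.054·(11.4) = -0.6156
  sulphur-dioxide contribution → 41.75 μm/a
  chloride contribution → 90.46 μm/a
  total first-year rate 132.2 μm/a
132 μm/a falls in (80, 200] for carbon steel → category C5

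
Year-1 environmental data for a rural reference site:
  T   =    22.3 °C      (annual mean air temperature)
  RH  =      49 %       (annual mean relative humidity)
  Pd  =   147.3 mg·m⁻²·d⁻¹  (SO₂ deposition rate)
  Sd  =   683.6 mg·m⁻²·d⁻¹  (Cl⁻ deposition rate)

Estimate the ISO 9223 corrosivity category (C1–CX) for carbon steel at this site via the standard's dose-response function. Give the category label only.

carbon steel: f(T) = -0.054·(T−10) [T>10 °C] = -0.6642
  Pd branch = 1.77·Pd^0.52·e^(0.02·RH+f) = 32.55 μm/a
  Cl⁻ term: 0.102·683.6^0.62·exp(0.033·49+0.04·22.3) = 71.75
  sum: 32.55 + 71.75 → r_corr = 104.3 μm/a
104 μm/a falls in (80, 200] for carbon steel → category C5

C5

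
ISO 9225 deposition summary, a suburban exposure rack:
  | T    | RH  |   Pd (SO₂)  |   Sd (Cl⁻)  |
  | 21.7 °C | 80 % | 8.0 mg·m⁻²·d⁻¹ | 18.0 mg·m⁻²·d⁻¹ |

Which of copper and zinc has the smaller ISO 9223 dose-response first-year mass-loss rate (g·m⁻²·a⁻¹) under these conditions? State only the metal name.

copper: T>10 °C ⇒ hinge -0.080·(21.7−10) = -0.9360
  sulphur-dioxide contribution → 0.4004 μm/a
  chloride contribution → 1.154 μm/a
  ⇒ r_corr(copper) = 1.554 μm/a
  mass loss = 1.554 μm/a × 8.96 g/cm³ = 13.93 g·m⁻²·a⁻¹
zinc: T>10 °C ⇒ hinge -0.071·(21.7−10) = -0.8307
  sulphur-dioxide contribution → 0.5564 μm/a
  chloride contribution → 1.09 μm/a
  ⇒ r_corr(zinc) = 1.647 μm/a
  mass loss = 1.647 μm/a × 7.14 g/cm³ = 11.76 g·m⁻²·a⁻¹
Ordering by g·m⁻²·a⁻¹: copper (13.9) > zinc (11.8)

zinc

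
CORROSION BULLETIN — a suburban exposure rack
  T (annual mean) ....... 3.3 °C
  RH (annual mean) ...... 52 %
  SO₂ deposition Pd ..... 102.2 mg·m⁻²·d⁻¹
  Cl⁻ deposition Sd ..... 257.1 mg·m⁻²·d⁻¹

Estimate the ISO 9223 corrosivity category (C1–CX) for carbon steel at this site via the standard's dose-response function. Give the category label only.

C3

carbon steel: f(T) = +0.150·(T−10) [T≤10 °C] = -1.0050
  sulphur-dioxide contribution → 20.33 μm/a
  chloride contribution → 20.2 μm/a
  ⇒ r_corr(carbon steel) = 40.53 μm/a
Category bounds: 25…50 μm/a bracket r_corr ⇒ C3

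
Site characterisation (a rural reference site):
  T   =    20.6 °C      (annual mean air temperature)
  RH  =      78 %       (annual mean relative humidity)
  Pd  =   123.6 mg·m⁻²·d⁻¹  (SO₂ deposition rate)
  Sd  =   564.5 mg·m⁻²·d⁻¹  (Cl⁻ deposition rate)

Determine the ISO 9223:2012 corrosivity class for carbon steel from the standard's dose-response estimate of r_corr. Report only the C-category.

carbon steel: T>10 °C ⇒ hinge -0.054·(20.6−10) = -0.5724
  SO₂ term: 1.77·123.6^0.52·exp(0.02·78-0.5724) = 58.17
  Sd branch = 0.102·Sd^0.62·e^(0.033·RH+0.04·T) = 155 μm/a
  sum: 58.17 + 155 → r_corr = 213.2 μm/a
213 μm/a falls in (200, 700] for carbon steel → category CX

CX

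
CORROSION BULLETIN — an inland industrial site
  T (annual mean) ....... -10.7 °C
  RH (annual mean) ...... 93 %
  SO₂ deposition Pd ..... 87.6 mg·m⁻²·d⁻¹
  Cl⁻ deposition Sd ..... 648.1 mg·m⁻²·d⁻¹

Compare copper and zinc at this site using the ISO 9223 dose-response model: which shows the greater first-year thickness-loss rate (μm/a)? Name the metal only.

zinc

copper: f(T) = +0.126·(T−10) [T≤10 °C] = -2.6082
  sulphur-dioxide contribution → 0.3017 μm/a
  chloride contribution → 0.9913 μm/a
  ⇒ r_corr(copper) = 1.293 μm/a
zinc: T≤10 °C ⇒ hinge +0.038·(-10.7−10) = -0.7866
  sulphur-dioxide contribution → 3.031 μm/a
  chloride contribution → 0.594 μm/a
  total first-year rate 3.625 μm/a
Ordering by μm/a: zinc (3.63) > copper (1.29)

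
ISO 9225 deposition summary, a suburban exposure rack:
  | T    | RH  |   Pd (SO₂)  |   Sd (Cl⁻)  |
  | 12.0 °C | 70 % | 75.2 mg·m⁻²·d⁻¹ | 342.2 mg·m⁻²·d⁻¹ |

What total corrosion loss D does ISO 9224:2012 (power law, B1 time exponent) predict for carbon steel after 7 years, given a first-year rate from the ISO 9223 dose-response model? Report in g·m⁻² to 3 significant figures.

D(7) = 2.67e+03 g·m⁻²

carbon steel: f(T) = -0.054·(T−10) [T>10 °C] = -0.1080
  sulphur-dioxide contribution → 60.91 μm/a
  chloride contribution → 61.88 μm/a
  ⇒ r_corr(carbon steel) = 122.8 μm/a
Long-term exponent b (ISO 9224 Table 2, B1) = 0.523
  D(7) = 122.8 × 7^0.523 = 122.8 × 2.767 = 339.7 μm
  Mass loss = 339.7 μm × 7.85 g/cm³ = 2667 g·m⁻²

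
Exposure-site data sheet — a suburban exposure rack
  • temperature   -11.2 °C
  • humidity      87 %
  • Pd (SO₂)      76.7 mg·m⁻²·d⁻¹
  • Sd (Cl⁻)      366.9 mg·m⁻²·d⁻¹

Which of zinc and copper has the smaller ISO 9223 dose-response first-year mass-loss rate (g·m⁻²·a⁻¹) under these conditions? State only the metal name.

zinc: f(T) = +0.038·(T−10) [T≤10 °C] = -0.8056
  SO₂ term: 0.0129·76.7^0.44·exp(0.046·87-0.8056) = 2.129
  Sd branch = 0.0175·Sd^0.57·e^(0.008·RH+0.085·T) = 0.3923 μm/a
  sum: 2.129 + 0.3923 → r_corr = 2.521 μm/a
  mass loss = 2.521 μm/a × 7.14 g/cm³ = 18 g·m⁻²·a⁻¹
copper: f(T) = +0.126·(T−10) [T≤10 °C] = -2.6712
  SO₂ term: 0.0053·76.7^0.26·exp(0.059·87-2.6712) = 0.1921
  Sd branch = 0.01025·Sd^0.27·e^(0.036·RH+0.049·T) = 0.6684 μm/a
  sum: 0.1921 + 0.6684 → r_corr = 0.8605 μm/a
  mass loss = 0.8605 μm/a × 8.96 g/cm³ = 7.71 g·m⁻²·a⁻¹
Ordering by g·m⁻²·a⁻¹: zinc (18) > copper (7.71)

copper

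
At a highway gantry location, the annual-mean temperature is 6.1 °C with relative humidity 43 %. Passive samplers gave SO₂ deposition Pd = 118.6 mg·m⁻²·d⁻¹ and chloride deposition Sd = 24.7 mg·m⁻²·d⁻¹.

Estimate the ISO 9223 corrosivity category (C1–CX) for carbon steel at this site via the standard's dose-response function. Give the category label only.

carbon steel: temperature factor f = +0.150·(-3.9) = -0.5850
  SO₂ term: 1.77·118.6^0.52·exp(0.02·43-0.5850) = 27.92
  Cl⁻ term: 0.102·24.7^0.62·exp(0.033·43+0.04·6.1) = 3.929
  r_corr = 27.92 + 3.929 = 31.85 μm/a
31.9 μm/a falls in (25, 50] for carbon steel → category C3

C3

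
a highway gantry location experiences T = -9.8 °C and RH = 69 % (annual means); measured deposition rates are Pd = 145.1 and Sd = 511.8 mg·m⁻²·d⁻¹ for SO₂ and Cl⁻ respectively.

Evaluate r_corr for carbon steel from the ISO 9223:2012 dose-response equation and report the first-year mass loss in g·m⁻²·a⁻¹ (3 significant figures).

r_corr = 290 g·m⁻²·a⁻¹

carbon steel: f(T) = +0.150·(T−10) [T≤10 °C] = -2.9700
  sulphur-dioxide contribution → 4.803 μm/a
  chloride contribution → 32.13 μm/a
  total first-year rate 36.93 μm/a
Convert to mass loss: 36.93 μm/a × 7.85 g/cm³ = 289.9 g·m⁻²·a⁻¹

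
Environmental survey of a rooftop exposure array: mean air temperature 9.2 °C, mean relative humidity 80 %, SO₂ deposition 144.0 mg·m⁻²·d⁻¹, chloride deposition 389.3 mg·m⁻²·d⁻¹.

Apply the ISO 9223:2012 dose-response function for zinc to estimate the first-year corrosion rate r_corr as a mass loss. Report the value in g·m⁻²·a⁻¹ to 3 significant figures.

zinc: temperature factor f = +0.038·(-0.8) = -0.0304
  Pd branch = 0.0129·Pd^0.44·e^(0.046·RH+f) = 4.418 μm/a
  Cl⁻ term: 0.0175·389.3^0.57·exp(0.008·80+0.085·9.2) = 2.173
  r_corr = 4.418 + 2.173 = 6.591 μm/a
Convert to mass loss: 6.591 μm/a × 7.14 g/cm³ = 47.06 g·m⁻²·a⁻¹

r_corr = 47.1 g·m⁻²·a⁻¹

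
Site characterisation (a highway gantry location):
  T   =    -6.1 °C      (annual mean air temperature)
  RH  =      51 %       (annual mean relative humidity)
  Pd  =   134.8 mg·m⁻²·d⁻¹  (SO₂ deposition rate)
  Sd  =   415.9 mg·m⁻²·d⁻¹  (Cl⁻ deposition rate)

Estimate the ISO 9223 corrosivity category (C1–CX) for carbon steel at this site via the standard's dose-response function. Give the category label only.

carbon steel: T≤10 °C ⇒ hinge +0.150·(-6.1−10) = -2.4150
  SO₂ term: 1.77·134.8^0.52·exp(0.02·51-2.4150) = 5.618
  Cl⁻ term: 0.102·415.9^0.62·exp(0.033·51+0.04·-6.1) = 18.09
  r_corr = 5.618 + 18.09 = 23.7 μm/a
Category bounds: 1.3…25 μm/a bracket r_corr ⇒ C2

C2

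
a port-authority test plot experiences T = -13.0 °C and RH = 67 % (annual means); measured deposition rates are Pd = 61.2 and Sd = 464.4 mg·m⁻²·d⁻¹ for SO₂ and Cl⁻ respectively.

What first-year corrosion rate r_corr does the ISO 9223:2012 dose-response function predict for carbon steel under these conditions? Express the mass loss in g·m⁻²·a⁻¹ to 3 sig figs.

carbon steel: temperature factor f = +0.150·(-23.0) = -3.4500
  Pd branch = 1.77·Pd^0.52·e^(0.02·RH+f) = 1.823 μm/a
  Cl⁻ term: 0.102·464.4^0.62·exp(0.033·67+0.04·-13.0) = 24.92
  sum: 1.823 + 24.92 → r_corr = 26.74 μm/a
Convert to mass loss: 26.74 μm/a × 7.85 g/cm³ = 209.9 g·m⁻²·a⁻¹

r_corr = 210 g·m⁻²·a⁻¹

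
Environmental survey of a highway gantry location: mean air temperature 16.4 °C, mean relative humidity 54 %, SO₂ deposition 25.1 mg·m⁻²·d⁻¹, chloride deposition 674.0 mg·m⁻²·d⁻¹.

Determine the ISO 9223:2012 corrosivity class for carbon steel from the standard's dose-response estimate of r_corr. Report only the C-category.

C5

carbon steel: temperature factor f = -0.054·(6.4) = -0.3456
  Pd branch = 1.77·Pd^0.52·e^(0.02·RH+f) = 19.71 μm/a
  Cl⁻ term: 0.102·674.0^0.62·exp(0.033·54+0.04·16.4) = 66.25
  r_corr = 19.71 + 66.25 = 85.96 μm/a
Category bounds: 80…200 μm/a bracket r_corr ⇒ C5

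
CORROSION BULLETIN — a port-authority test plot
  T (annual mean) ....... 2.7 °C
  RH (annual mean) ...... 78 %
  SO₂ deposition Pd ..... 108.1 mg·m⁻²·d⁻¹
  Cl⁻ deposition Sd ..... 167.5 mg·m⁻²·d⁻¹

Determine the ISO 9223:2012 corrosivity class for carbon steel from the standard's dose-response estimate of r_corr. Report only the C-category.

C4

carbon steel: temperature factor f = +0.150·(-7.3) = -1.0950
  sulphur-dioxide contribution → 32.17 μm/a
  chloride contribution → 35.67 μm/a
  total first-year rate 67.84 μm/a
Category bounds: 50…80 μm/a bracket r_corr ⇒ C4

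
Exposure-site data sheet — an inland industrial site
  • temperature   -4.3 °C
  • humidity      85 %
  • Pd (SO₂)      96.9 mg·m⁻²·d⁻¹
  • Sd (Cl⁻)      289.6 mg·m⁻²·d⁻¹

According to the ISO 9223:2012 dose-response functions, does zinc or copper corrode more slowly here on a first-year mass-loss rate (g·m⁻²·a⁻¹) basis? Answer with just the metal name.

zinc: temperature factor f = +0.038·(-14.3) = -0.5434
  Pd branch = 0.0129·Pd^0.44·e^(0.046·RH+f) = 2.797 μm/a
  Cl⁻ term: 0.0175·289.6^0.57·exp(0.008·85+0.085·-4.3) = 0.6065
  r_corr = 2.797 + 0.6065 = 3.403 μm/a
  mass loss = 3.403 μm/a × 7.14 g/cm³ = 24.3 g·m⁻²·a⁻¹
copper: f(T) = +0.126·(T−10) [T≤10 °C] = -1.8018
  Pd branch = 0.0053·Pd^0.26·e^(0.059·RH+f) = 0.4327 μm/a
  Cl⁻ term: 0.01025·289.6^0.27·exp(0.036·85+0.049·-4.3) = 0.8182
  r_corr = 0.4327 + 0.8182 = 1.251 μm/a
  mass loss = 1.251 μm/a × 8.96 g/cm³ = 11.21 g·m⁻²·a⁻¹
Ordering by g·m⁻²·a⁻¹: zinc (24.3) > copper (11.2)

copper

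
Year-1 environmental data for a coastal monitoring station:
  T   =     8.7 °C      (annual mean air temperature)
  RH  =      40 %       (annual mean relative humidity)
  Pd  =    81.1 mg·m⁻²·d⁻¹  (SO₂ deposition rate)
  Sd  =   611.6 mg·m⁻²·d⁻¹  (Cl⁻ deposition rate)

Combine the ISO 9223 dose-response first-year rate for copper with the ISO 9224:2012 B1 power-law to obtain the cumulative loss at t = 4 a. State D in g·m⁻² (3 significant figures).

copper: temperature factor f = +0.126·(-1.3) = -0.1638
  Pd branch = 0.0053·Pd^0.26·e^(0.059·RH+f) = 0.1494 μm/a
  Cl⁻ term: 0.01025·611.6^0.27·exp(0.036·40+0.049·8.7) = 0.3746
  r_corr = 0.1494 + 0.3746 = 0.524 μm/a
ISO 9224: D(t) = r_corr · t^b with b = 0.667 (copper, B1)
  D(4) = 0.524 × 4^0.667 = 0.524 × 2.521 = 1.321 μm
  Mass loss = 1.321 μm × 8.96 g/cm³ = 11.84 g·m⁻²

D(4) = 11.8 g·m⁻²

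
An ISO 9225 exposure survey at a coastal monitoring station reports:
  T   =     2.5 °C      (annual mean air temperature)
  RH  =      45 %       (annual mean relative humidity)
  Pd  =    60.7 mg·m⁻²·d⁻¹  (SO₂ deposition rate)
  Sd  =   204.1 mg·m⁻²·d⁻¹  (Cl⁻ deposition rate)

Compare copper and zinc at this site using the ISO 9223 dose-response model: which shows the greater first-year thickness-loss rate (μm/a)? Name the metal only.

zinc

copper: f(T) = +0.126·(T−10) [T≤10 °C] = -0.9450
  sulphur-dioxide contribution → 0.08522 μm/a
  chloride contribution → 0.2461 μm/a
  ⇒ r_corr(copper) = 0.3313 μm/a
zinc: T≤10 °C ⇒ hinge +0.038·(2.5−10) = -0.2850
  sulphur-dioxide contribution → 0.4682 μm/a
  chloride contribution → 0.6431 μm/a
  total first-year rate 1.111 μm/a
Ordering by μm/a: zinc (1.11) > copper (0.331)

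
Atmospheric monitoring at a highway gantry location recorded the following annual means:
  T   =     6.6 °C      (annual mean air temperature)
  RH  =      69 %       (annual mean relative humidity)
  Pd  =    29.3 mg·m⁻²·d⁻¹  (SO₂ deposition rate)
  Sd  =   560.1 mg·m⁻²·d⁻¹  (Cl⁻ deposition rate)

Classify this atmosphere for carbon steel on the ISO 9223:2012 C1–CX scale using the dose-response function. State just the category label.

carbon steel: T≤10 °C ⇒ hinge +0.150·(6.6−10) = -0.5100
  sulphur-dioxide contribution → 24.47 μm/a
  chloride contribution → 65.47 μm/a
  total first-year rate 89.94 μm/a
89.9 μm/a falls in (80, 200] for carbon steel → category C5

C5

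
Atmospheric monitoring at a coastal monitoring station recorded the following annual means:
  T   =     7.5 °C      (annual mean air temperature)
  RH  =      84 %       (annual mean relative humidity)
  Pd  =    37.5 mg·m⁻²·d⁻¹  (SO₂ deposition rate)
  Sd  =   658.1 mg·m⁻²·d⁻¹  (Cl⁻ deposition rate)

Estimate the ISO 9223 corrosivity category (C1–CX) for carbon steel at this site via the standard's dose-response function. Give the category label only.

C5

carbon steel: f(T) = +0.150·(T−10) [T≤10 °C] = -0.3750
  SO₂ term: 1.77·37.5^0.52·exp(0.02·84-0.3750) = 42.98
  Sd branch = 0.102·Sd^0.62·e^(0.033·RH+0.04·T) = 123.1 μm/a
  sum: 42.98 + 123.1 → r_corr = 166 μm/a
ISO 9223 Table 2 (carbon steel): 80 < 166 ≤ 200 μm/a ⇒ C5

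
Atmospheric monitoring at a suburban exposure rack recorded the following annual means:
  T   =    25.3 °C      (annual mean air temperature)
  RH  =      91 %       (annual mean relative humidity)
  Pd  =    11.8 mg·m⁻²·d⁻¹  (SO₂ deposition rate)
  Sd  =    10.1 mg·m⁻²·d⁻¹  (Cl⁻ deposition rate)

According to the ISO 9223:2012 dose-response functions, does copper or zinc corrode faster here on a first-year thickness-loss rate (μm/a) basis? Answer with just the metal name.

copper: temperature factor f = -0.080·(15.3) = -1.2240
  SO₂ term: 0.0053·11.8^0.26·exp(0.059·91-1.2240) = 0.6355
  Sd branch = 0.01025·Sd^0.27·e^(0.036·RH+0.049·T) = 1.75 μm/a
  r_corr = 0.6355 + 1.75 = 2.385 μm/a
zinc: temperature factor f = -0.071·(15.3) = -1.0863
  Pd branch = 0.0129·Pd^0.44·e^(0.046·RH+f) = 0.848 μm/a
  Cl⁻ term: 0.0175·10.1^0.57·exp(0.008·91+0.085·25.3) = 1.163
  sum: 0.848 + 1.163 → r_corr = 2.011 μm/a
Ordering by μm/a: copper (2.39) > zinc (2.01)

copper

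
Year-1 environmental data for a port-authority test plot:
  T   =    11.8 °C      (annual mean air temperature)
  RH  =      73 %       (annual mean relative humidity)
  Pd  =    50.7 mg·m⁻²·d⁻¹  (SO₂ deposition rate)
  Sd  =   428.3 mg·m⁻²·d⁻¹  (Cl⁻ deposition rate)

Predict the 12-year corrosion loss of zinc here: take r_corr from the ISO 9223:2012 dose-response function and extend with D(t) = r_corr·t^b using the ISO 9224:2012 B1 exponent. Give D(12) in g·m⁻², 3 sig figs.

zinc: T>10 °C ⇒ hinge -0.071·(11.8−10) = -0.1278
  sulphur-dioxide contribution → 1.835 μm/a
  chloride contribution → 2.706 μm/a
  total first-year rate 4.541 μm/a
Long-term exponent b (ISO 9224 Table 2, B1) = 0.813
  D(12) = 4.541 × 12^0.813 = 4.541 × 7.54 = 34.24 μm
  Mass loss = 34.24 μm × 7.14 g/cm³ = 244.5 g·m⁻²

D(12) = 244 g·m⁻²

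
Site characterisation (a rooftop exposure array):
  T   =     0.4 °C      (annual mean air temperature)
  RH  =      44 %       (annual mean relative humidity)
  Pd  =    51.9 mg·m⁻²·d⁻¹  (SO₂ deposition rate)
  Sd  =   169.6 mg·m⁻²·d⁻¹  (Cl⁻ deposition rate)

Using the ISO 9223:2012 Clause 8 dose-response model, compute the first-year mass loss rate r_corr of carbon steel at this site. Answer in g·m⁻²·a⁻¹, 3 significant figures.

carbon steel: f(T) = +0.150·(T−10) [T≤10 °C] = -1.4400
  SO₂ term: 1.77·51.9^0.52·exp(0.02·44-1.4400) = 7.882
  Sd branch = 0.102·Sd^0.62·e^(0.033·RH+0.04·T) = 10.68 μm/a
  sum: 7.882 + 10.68 → r_corr = 18.56 μm/a
Convert to mass loss: 18.56 μm/a × 7.85 g/cm³ = 145.7 g·m⁻²·a⁻¹

r_corr = 146 g·m⁻²·a⁻¹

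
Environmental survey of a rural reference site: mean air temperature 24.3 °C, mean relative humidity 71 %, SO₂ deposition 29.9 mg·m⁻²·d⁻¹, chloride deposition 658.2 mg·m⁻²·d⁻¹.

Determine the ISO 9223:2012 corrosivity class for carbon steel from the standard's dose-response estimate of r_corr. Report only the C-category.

C5

carbon steel: T>10 °C ⇒ hinge -0.054·(24.3−10) = -0.7722
  SO₂ term: 1.77·29.9^0.52·exp(0.02·71-0.7722) = 19.8
  Sd branch = 0.102·Sd^0.62·e^(0.033·RH+0.04·T) = 156.9 μm/a
  sum: 19.8 + 156.9 → r_corr = 176.7 μm/a
ISO 9223 Table 2 (carbon steel): 80 < 177 ≤ 200 μm/a ⇒ C5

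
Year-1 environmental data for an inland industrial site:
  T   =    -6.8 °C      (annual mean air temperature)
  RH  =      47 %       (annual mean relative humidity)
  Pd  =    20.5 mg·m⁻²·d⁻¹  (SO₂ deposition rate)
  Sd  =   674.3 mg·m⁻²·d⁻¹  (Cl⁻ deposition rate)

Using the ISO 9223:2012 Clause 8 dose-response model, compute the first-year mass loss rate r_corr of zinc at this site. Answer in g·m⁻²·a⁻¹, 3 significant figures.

zinc: temperature factor f = +0.038·(-16.8) = -0.6384
  SO₂ term: 0.0129·20.5^0.44·exp(0.046·47-0.6384) = 0.2236
  Sd branch = 0.0175·Sd^0.57·e^(0.008·RH+0.085·T) = 0.5858 μm/a
  r_corr = 0.2236 + 0.5858 = 0.8094 μm/a
Convert to mass loss: 0.8094 μm/a × 7.14 g/cm³ = 5.779 g·m⁻²·a⁻¹

r_corr = 5.78 g·m⁻²·a⁻¹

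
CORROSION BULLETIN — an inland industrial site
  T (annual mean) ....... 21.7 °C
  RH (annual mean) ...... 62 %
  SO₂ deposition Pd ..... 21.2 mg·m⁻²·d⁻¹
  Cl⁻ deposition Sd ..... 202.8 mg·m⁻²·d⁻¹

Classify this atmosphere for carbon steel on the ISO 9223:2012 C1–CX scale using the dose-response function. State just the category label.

C4

carbon steel: temperature factor f = -0.054·(11.7) = -0.6318
  Pd branch = 1.77·Pd^0.52·e^(0.02·RH+f) = 15.91 μm/a
  Cl⁻ term: 0.102·202.8^0.62·exp(0.033·62+0.04·21.7) = 50.64
  sum: 15.91 + 50.64 → r_corr = 66.56 μm/a
66.6 μm/a falls in (50, 80] for carbon steel → category C4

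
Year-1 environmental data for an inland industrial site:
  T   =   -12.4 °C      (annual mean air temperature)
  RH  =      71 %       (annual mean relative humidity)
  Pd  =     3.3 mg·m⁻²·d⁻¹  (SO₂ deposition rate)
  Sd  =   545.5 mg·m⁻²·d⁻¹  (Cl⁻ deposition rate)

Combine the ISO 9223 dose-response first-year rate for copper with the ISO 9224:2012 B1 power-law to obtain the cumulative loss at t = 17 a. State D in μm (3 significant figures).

copper: f(T) = +0.126·(T−10) [T≤10 °C] = -2.8224
  sulphur-dioxide contribution → 0.02835 μm/a
  chloride contribution → 0.3943 μm/a
  ⇒ r_corr(copper) = 0.4227 μm/a
ISO 9224: D(t) = r_corr · t^b with b = 0.667 (copper, B1)
  D(17) = 0.4227 × 17^0.667 = 0.4227 × 6.618 = 2.797 μm

D(17) = 2.80 μm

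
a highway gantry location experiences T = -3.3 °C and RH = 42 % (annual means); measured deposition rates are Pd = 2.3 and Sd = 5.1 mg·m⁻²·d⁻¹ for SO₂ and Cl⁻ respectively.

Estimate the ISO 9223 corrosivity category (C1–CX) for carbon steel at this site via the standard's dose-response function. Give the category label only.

C2

carbon steel: f(T) = +0.150·(T−10) [T≤10 °C] = -1.9950
  Pd branch = 1.77·Pd^0.52·e^(0.02·RH+f) = 0.8599 μm/a
  Sd branch = 0.102·Sd^0.62·e^(0.033·RH+0.04·T) = 0.9815 μm/a
  r_corr = 0.8599 + 0.9815 = 1.841 μm/a
1.84 μm/a falls in (1.3, 25] for carbon steel → category C2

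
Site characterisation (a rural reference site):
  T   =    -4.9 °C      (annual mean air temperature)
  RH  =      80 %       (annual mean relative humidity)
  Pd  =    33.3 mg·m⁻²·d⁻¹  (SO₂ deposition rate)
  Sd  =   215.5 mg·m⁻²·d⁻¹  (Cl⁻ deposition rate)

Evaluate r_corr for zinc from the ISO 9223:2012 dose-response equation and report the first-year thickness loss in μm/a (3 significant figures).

zinc: temperature factor f = +0.038·(-14.9) = -0.5662
  SO₂ term: 0.0129·33.3^0.44·exp(0.046·80-0.5662) = 1.358
  Cl⁻ term: 0.0175·215.5^0.57·exp(0.008·80+0.085·-4.9) = 0.4679
  r_corr = 1.358 + 0.4679 = 1.826 μm/a

r_corr = 1.83 μm/a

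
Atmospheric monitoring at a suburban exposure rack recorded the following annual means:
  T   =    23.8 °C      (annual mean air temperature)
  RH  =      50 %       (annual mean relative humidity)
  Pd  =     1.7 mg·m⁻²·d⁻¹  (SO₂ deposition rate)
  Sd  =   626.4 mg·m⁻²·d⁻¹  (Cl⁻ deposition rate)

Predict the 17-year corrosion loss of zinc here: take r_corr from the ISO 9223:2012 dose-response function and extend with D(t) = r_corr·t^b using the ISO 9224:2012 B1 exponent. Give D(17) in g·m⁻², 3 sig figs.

zinc: f(T) = -0.071·(T−10) [T>10 °C] = -0.9798
  SO₂ term: 0.0129·1.7^0.44·exp(0.046·50-0.9798) = 0.061
  Cl⁻ term: 0.0175·626.4^0.57·exp(0.008·50+0.085·23.8) = 7.754
  sum: 0.061 + 7.754 → r_corr = 7.815 μm/a
Power-law: D(17) = r_corr · 17^0.813
  D(17) = 7.815 × 17^0.813 = 7.815 × 10.01 = 78.22 μm
  Mass loss = 78.22 μm × 7.14 g/cm³ = 558.5 g·m⁻²

D(17) = 558 g·m⁻²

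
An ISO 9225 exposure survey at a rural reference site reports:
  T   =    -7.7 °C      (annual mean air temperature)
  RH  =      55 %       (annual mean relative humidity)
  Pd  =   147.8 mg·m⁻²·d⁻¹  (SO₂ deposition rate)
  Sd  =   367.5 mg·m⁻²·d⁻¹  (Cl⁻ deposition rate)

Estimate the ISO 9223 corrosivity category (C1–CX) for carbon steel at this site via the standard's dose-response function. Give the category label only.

carbon steel: temperature factor f = +0.150·(-17.7) = -2.6550
  Pd branch = 1.77·Pd^0.52·e^(0.02·RH+f) = 5.022 μm/a
  Cl⁻ term: 0.102·367.5^0.62·exp(0.033·55+0.04·-7.7) = 17.93
  r_corr = 5.022 + 17.93 = 22.95 μm/a
ISO 9223 Table 2 (carbon steel): 1.3 < 23 ≤ 25 μm/a ⇒ C2

C2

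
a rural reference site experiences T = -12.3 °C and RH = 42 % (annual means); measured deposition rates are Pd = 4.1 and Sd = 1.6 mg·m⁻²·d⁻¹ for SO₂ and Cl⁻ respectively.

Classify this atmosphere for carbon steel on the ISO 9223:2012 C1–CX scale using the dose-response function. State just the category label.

carbon steel: f(T) = +0.150·(T−10) [T≤10 °C] = -3.3450
  sulphur-dioxide contribution → 0.3011 μm/a
  chloride contribution → 0.3337 μm/a
  total first-year rate 0.6348 μm/a
Category bounds: 0…1.3 μm/a bracket r_corr ⇒ C1

C1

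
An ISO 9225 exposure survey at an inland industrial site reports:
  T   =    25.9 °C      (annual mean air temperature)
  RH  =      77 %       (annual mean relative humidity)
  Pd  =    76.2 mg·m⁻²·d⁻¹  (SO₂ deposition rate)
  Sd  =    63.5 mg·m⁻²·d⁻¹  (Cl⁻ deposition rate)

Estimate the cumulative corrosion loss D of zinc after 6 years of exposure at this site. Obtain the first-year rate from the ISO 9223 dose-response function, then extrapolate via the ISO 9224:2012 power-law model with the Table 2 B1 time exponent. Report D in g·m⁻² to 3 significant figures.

zinc: T>10 °C ⇒ hinge -0.071·(25.9−10) = -1.1289
  Pd branch = 0.0129·Pd^0.44·e^(0.046·RH+f) = 0.9697 μm/a
  Cl⁻ term: 0.0175·63.5^0.57·exp(0.008·77+0.085·25.9) = 3.121
  sum: 0.9697 + 3.121 → r_corr = 4.09 μm/a
Power-law: D(6) = r_corr · 6^0.813
  D(6) = 4.09 × 6^0.813 = 4.09 × 4.292 = 17.55 μm
  Mass loss = 17.55 μm × 7.14 g/cm³ = 125.3 g·m⁻²

D(6) = 125 g·m⁻²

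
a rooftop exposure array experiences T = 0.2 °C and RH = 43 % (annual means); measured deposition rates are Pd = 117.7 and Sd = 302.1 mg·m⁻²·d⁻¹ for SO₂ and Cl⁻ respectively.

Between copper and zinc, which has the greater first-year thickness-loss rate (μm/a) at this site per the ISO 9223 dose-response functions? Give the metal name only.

zinc

copper: temperature factor f = +0.126·(-9.8) = -1.2348
  SO₂ term: 0.0053·117.7^0.26·exp(0.059·43-1.2348) = 0.06733
  Sd branch = 0.01025·Sd^0.27·e^(0.036·RH+0.049·T) = 0.2275 μm/a
  sum: 0.06733 + 0.2275 → r_corr = 0.2948 μm/a
zinc: temperature factor f = +0.038·(-9.8) = -0.3724
  SO₂ term: 0.0129·117.7^0.44·exp(0.046·43-0.3724) = 0.5236
  Cl⁻ term: 0.0175·302.1^0.57·exp(0.008·43+0.085·0.2) = 0.6509
  r_corr = 0.5236 + 0.6509 = 1.175 μm/a
Ordering by μm/a: zinc (1.17) > copper (0.295)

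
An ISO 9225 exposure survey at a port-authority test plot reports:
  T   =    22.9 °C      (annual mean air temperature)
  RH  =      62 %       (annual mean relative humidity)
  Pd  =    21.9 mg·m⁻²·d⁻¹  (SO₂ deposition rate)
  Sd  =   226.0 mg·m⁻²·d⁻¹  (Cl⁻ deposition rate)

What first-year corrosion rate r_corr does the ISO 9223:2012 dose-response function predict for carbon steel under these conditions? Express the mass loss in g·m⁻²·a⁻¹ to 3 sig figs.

r_corr = 565 g·m⁻²·a⁻¹

carbon steel: f(T) = -0.054·(T−10) [T>10 °C] = -0.6966
  sulphur-dioxide contribution → 15.17 μm/a
  chloride contribution → 56.82 μm/a
  total first-year rate 71.99 μm/a
Convert to mass loss: 71.99 μm/a × 7.85 g/cm³ = 565.2 g·m⁻²·a⁻¹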